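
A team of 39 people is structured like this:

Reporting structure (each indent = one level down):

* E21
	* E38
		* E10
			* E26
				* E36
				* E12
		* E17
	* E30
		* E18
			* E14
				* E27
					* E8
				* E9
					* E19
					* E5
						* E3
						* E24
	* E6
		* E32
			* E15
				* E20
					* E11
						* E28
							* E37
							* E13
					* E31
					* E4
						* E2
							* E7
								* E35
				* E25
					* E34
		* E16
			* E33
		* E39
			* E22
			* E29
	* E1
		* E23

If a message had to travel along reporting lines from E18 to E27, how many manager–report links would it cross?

E27 is in E18's organization: the chain from E27 up to E18 is E27 → E14 → E18, which is 2 links.

2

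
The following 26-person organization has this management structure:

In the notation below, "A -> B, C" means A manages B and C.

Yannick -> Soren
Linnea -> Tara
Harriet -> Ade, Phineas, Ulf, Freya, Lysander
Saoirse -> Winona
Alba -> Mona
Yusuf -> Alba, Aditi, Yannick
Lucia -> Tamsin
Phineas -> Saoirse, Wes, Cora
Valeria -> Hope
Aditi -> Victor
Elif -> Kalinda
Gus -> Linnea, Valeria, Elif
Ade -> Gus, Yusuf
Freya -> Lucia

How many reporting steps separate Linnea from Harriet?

3

Chain from Linnea up to Harriet: Linnea → Gus → Ade → Harriet. That is 3 steps up, so Linnea is 3 levels below Harriet.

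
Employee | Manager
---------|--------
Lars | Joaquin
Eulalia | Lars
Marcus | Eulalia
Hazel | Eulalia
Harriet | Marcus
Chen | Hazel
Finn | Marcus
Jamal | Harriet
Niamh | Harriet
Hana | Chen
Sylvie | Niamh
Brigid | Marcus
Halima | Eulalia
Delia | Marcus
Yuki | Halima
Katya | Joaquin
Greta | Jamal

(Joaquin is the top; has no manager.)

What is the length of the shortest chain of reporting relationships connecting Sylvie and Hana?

7

Sylvie is 4 levels below Eulalia, and Hana is 3 levels below Eulalia (their lowest common manager). The shortest path runs up from Sylvie to Eulalia and back down to Hana: 4 + 3 = 7 links.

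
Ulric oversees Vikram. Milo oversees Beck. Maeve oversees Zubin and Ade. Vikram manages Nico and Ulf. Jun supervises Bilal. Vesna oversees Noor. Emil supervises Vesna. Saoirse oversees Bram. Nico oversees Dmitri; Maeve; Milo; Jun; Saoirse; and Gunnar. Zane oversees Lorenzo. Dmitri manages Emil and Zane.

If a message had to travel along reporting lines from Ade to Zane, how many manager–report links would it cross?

Ade is 2 levels below Nico, and Zane is 2 levels below Nico (their lowest common manager). The shortest path runs up from Ade to Nico and back down to Zane: 2 + 2 = 4 links.

4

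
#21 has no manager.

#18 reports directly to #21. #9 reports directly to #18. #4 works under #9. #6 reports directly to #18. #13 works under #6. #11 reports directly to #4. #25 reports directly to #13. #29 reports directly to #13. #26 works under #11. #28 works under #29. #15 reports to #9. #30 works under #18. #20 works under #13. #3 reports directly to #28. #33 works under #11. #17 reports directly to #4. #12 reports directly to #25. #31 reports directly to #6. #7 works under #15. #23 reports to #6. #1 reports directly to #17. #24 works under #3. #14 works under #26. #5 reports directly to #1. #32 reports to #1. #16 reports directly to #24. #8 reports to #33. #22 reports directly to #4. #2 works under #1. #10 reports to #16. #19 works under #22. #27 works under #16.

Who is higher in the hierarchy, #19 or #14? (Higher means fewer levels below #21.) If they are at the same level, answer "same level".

#19

#19 is 5 levels below #21; #14 is 6. #19 is higher.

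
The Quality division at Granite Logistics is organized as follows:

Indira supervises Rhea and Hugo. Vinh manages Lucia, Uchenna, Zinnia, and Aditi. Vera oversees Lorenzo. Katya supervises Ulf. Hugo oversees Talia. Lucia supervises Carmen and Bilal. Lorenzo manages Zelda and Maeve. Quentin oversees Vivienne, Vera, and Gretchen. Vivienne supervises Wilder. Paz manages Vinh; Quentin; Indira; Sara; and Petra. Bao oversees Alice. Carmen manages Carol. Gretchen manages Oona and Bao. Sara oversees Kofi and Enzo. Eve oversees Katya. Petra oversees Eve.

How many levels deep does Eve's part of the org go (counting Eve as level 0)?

The longest chain under Eve runs Eve → Katya → Ulf, which is 2 levels below Eve.

2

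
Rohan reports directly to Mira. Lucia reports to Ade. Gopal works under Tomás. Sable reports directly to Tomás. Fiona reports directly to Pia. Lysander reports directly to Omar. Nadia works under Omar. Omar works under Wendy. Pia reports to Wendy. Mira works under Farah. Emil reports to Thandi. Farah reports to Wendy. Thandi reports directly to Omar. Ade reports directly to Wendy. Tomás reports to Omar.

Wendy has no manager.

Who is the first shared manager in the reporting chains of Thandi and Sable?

Omar

Thandi's chain of managers is Omar, Wendy. Sable's chain of managers is Tomás, Omar, Wendy. The first manager that appears in both chains is Omar.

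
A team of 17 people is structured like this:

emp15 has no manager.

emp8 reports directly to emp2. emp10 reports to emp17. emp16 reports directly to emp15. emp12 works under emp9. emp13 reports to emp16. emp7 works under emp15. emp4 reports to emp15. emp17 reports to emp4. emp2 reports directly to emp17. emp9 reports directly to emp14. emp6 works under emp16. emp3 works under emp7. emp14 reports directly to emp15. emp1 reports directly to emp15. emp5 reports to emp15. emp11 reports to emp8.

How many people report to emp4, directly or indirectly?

emp4 directly manages emp17. Under emp17: emp2, emp8, emp11, emp10 (4). That's 5 in total.

5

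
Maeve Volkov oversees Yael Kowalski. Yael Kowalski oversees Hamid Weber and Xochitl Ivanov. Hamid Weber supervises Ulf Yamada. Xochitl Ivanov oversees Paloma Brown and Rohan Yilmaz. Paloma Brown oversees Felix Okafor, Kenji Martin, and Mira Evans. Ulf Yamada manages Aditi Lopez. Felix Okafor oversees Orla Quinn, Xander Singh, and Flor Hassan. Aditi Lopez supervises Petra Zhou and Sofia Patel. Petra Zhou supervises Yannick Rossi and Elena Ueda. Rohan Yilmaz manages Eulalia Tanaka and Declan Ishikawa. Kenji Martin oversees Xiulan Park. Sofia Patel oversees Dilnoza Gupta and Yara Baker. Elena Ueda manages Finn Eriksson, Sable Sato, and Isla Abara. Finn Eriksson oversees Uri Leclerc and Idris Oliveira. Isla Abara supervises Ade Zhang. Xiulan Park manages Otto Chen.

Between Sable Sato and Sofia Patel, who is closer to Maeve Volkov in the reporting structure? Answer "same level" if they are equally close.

Sofia Patel

Sable Sato is 7 levels below Maeve Volkov; Sofia Patel is 5. Sofia Patel is higher.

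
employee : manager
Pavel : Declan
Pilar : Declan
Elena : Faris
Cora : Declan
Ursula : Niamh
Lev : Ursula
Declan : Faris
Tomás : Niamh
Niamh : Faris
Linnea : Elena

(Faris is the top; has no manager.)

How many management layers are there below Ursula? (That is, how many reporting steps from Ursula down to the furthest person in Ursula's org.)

1

The longest chain under Ursula runs Ursula → Lev, which is 1 level below Ursula.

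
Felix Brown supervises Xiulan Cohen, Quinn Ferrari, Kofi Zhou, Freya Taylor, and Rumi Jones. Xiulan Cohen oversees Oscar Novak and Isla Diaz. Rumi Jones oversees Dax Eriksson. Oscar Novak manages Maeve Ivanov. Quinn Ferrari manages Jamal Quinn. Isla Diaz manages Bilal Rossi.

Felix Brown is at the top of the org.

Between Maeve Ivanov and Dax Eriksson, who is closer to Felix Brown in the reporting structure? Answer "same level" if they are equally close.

Maeve Ivanov is 3 levels below Felix Brown; Dax Eriksson is 2. Dax Eriksson is higher.

Dax Eriksson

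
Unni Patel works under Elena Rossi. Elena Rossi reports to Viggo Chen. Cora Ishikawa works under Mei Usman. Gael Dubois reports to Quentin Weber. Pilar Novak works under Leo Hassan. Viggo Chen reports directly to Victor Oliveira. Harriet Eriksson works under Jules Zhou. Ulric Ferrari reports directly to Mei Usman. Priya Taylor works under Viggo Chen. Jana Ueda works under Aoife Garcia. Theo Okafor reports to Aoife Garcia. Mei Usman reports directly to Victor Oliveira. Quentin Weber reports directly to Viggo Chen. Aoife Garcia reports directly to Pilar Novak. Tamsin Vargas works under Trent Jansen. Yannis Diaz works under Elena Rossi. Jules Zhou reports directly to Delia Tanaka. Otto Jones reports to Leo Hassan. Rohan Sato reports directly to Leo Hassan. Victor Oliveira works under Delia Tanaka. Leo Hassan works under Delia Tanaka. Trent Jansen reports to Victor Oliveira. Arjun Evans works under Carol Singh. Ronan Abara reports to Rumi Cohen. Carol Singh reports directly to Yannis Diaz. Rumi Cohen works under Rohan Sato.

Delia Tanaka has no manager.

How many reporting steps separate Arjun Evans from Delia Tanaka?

Chain from Arjun Evans up to Delia Tanaka: Arjun Evans → Carol Singh → Yannis Diaz → Elena Rossi → Viggo Chen → Victor Oliveira → Delia Tanaka. That is 6 steps up, so Arjun Evans is 6 levels below Delia Tanaka.

6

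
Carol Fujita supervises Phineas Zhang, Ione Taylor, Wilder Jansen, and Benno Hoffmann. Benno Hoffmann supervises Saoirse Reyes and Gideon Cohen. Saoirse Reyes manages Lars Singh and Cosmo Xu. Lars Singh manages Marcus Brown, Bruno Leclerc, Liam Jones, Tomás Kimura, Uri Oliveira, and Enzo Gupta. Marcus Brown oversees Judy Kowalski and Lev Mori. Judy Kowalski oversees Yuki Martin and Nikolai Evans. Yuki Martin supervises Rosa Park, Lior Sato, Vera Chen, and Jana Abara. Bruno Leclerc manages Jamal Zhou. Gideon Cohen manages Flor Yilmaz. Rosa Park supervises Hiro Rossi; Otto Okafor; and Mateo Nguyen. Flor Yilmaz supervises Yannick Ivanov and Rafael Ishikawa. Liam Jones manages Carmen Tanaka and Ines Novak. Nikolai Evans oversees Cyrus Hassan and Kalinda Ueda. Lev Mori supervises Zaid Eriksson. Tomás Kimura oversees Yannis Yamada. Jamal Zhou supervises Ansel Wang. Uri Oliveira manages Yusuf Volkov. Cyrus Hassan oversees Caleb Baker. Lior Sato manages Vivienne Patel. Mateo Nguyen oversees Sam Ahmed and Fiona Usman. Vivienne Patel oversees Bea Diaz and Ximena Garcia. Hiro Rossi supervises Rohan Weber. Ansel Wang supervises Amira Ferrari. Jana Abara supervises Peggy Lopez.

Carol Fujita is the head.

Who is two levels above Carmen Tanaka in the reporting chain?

Carmen Tanaka reports to Liam Jones, and Liam Jones reports to Lars Singh. So Carmen Tanaka's skip-level manager is Lars Singh.

Lars Singh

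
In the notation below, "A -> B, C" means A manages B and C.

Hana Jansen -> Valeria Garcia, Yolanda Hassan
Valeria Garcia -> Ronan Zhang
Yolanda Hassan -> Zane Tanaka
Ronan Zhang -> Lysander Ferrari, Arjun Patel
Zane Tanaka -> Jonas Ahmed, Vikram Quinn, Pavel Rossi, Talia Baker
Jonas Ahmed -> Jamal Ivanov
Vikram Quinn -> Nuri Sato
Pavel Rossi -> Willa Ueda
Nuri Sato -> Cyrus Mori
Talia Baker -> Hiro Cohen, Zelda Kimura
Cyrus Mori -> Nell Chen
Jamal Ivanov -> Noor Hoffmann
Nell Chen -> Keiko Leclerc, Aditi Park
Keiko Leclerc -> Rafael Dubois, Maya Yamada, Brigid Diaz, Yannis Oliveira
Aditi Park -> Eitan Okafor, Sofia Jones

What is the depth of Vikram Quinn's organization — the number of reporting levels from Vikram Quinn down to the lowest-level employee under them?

5

The longest chain under Vikram Quinn runs Vikram Quinn → Nuri Sato → Cyrus Mori → Nell Chen → Aditi Park → Sofia Jones, which is 5 levels below Vikram Quinn.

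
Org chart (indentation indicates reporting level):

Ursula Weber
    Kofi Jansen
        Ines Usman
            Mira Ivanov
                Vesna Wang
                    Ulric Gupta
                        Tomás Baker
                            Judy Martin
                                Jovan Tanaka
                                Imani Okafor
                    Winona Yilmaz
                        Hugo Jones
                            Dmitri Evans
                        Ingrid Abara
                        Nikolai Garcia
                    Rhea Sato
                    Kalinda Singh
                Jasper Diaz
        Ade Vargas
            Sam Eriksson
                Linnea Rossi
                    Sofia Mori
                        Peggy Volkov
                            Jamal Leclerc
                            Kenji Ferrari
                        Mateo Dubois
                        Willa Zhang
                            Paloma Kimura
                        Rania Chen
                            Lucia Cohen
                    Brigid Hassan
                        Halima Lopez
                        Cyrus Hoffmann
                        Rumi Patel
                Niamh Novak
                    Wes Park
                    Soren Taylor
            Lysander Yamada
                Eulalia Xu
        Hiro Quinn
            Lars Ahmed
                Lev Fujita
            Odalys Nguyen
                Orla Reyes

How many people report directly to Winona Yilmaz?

Winona Yilmaz directly manages Hugo Jones, Ingrid Abara, Nikolai Garcia. That is 3 direct reports.

3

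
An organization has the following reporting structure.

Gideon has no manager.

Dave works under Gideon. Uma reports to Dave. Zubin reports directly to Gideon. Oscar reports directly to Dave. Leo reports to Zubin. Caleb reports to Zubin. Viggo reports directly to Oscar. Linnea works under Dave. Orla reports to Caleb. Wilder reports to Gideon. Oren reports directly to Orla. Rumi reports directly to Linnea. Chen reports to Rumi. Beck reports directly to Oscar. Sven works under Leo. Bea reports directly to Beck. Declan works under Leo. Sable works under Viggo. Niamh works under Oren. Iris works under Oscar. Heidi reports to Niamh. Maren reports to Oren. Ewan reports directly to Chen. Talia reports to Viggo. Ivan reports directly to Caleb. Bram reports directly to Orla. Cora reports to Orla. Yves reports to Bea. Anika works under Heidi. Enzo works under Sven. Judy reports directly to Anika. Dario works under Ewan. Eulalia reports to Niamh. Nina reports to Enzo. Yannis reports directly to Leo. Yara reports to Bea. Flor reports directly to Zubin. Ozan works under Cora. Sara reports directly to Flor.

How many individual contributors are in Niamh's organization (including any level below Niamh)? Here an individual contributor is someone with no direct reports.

2

The people in Niamh's organization with no one reporting to them are Eulalia, Judy. That is 2.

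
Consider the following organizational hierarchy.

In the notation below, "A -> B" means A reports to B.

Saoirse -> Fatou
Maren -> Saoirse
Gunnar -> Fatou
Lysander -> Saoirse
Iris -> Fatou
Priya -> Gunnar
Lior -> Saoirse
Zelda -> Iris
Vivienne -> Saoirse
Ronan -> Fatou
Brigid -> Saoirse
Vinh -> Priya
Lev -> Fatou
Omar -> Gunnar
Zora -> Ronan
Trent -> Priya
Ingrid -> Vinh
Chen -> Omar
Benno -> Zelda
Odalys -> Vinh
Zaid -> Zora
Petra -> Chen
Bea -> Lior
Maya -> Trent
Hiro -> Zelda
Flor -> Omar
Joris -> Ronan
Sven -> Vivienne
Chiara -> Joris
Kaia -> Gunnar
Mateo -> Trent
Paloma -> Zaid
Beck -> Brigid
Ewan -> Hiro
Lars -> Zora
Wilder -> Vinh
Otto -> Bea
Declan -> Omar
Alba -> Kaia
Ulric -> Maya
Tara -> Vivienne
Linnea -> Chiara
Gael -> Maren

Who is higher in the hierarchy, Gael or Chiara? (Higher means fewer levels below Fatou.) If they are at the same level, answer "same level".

same level

Both Gael and Chiara are 3 levels below Fatou.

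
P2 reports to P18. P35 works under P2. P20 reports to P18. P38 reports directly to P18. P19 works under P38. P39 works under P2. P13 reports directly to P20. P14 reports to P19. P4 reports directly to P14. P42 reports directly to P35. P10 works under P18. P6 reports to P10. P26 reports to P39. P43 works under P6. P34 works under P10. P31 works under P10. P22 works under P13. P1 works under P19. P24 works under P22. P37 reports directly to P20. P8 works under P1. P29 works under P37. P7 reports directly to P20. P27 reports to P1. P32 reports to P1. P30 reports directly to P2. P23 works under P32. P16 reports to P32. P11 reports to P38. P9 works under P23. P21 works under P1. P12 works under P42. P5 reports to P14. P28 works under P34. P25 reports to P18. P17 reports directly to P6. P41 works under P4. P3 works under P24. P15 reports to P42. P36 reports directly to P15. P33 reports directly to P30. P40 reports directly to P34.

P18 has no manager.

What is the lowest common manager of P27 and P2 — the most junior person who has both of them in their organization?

P27's chain of managers is P1, P19, P38, P18. P2's chain of managers is P18. The first manager that appears in both chains is P18.

P18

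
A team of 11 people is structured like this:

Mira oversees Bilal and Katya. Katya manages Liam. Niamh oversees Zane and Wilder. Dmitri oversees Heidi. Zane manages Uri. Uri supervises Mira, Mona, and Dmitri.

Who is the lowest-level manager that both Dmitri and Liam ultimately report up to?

Dmitri's chain of managers is Uri, Zane, Niamh. Liam's chain of managers is Katya, Mira, Uri, Zane, Niamh. The first manager that appears in both chains is Uri.

Uri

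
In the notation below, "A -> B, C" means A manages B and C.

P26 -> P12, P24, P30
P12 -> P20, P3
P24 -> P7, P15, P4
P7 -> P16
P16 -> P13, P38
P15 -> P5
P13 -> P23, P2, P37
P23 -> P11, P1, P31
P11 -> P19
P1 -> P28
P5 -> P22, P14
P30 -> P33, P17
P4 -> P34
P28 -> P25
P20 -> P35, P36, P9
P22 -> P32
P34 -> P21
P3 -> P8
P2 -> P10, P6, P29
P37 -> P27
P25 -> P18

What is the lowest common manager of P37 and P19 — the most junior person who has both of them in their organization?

P37's chain of managers is P13, P16, P7, P24, P26. P19's chain of managers is P11, P23, P13, P16, P7, P24, P26. The first manager that appears in both chains is P13.

P13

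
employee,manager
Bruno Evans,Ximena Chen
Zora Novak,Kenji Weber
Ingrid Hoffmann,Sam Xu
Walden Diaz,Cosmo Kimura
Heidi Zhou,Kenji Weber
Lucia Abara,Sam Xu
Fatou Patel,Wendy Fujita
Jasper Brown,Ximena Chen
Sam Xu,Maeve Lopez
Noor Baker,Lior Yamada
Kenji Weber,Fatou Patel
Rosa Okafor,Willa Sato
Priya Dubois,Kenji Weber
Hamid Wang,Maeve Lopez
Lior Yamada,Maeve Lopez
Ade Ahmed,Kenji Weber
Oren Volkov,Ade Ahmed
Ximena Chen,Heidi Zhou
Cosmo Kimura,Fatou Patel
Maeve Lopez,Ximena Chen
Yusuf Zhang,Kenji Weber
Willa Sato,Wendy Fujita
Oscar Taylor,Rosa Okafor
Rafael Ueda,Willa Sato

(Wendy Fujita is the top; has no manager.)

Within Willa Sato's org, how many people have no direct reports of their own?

2

The people in Willa Sato's organization with no one reporting to them are Rafael Ueda, Oscar Taylor. That is 2.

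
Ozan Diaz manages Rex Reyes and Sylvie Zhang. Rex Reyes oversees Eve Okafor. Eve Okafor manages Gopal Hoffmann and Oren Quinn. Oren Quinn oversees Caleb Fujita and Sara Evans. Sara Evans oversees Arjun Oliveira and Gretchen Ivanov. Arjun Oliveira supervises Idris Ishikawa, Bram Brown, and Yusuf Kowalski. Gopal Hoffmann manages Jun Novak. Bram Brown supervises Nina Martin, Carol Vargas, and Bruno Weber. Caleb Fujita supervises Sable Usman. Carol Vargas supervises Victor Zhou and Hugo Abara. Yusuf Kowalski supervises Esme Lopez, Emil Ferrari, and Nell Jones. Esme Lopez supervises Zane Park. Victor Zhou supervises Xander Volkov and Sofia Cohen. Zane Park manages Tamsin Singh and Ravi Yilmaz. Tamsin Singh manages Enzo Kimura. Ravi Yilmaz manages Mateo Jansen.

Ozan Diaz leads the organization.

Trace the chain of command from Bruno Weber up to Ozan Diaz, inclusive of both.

Bruno Weber reports to Bram Brown. Bram Brown reports to Arjun Oliveira. Arjun Oliveira reports to Sara Evans. Sara Evans reports to Oren Quinn. Oren Quinn reports to Eve Okafor. Eve Okafor reports to Rex Reyes. Rex Reyes reports to Ozan Diaz. Ozan Diaz is at the top.

Bruno Weber -> Bram Brown -> Arjun Oliveira -> Sara Evans -> Oren Quinn -> Eve Okafor -> Rex Reyes -> Ozan Diaz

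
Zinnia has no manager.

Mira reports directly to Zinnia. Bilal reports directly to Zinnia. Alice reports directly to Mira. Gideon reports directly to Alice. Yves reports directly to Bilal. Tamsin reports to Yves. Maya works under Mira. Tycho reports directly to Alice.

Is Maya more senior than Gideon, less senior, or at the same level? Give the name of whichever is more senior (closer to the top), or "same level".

Maya

Maya is 2 levels below Zinnia; Gideon is 3. Maya is higher.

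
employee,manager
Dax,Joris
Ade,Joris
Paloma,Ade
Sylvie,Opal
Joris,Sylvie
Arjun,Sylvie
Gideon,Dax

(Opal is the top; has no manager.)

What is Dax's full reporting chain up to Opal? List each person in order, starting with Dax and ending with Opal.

Dax -> Joris -> Sylvie -> Opal

Dax reports to Joris. Joris reports to Sylvie. Sylvie reports to Opal. Opal is at the top.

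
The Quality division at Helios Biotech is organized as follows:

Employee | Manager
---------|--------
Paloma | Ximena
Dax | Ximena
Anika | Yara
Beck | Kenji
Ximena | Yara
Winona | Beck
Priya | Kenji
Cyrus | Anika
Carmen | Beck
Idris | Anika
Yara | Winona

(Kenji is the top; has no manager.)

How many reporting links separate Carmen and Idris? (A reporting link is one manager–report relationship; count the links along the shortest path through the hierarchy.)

Carmen is 1 level below Beck, and Idris is 4 levels below Beck (their lowest common manager). The shortest path runs up from Carmen to Beck and back down to Idris: 1 + 4 = 5 links.

5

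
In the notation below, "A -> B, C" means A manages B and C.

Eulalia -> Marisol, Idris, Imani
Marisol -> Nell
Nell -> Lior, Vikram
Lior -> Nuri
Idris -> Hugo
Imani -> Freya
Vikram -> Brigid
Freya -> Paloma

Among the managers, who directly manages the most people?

Eulalia

Direct-report counts: Eulalia has 3; Imani has 1; Freya has 1; Idris has 1; Marisol has 1; Nell has 2; Vikram has 1; Lior has 1. The largest is 3, held by Eulalia.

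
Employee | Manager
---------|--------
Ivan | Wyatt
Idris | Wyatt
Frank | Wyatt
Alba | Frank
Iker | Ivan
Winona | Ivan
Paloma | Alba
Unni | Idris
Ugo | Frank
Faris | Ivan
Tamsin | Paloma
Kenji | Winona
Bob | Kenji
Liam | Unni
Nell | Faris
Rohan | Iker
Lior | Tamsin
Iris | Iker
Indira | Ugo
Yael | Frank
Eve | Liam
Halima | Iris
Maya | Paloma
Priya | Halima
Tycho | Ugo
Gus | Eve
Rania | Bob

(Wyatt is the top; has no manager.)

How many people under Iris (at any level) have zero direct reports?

1

The only person in Iris's organization with no one reporting to them is Priya. That is 1.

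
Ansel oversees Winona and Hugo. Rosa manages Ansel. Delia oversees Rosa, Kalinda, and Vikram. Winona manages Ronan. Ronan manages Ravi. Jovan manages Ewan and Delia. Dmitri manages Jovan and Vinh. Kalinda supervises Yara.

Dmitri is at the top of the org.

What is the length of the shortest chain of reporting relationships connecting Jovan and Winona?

Winona is in Jovan's organization: the chain from Winona up to Jovan is Winona → Ansel → Rosa → Delia → Jovan, which is 4 links.

4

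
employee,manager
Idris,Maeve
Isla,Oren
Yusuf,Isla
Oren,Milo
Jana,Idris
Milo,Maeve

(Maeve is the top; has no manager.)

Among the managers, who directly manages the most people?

Maeve

Direct-report counts: Maeve has 2; Idris has 1; Milo has 1; Oren has 1; Isla has 1. The largest is 2, held by Maeve.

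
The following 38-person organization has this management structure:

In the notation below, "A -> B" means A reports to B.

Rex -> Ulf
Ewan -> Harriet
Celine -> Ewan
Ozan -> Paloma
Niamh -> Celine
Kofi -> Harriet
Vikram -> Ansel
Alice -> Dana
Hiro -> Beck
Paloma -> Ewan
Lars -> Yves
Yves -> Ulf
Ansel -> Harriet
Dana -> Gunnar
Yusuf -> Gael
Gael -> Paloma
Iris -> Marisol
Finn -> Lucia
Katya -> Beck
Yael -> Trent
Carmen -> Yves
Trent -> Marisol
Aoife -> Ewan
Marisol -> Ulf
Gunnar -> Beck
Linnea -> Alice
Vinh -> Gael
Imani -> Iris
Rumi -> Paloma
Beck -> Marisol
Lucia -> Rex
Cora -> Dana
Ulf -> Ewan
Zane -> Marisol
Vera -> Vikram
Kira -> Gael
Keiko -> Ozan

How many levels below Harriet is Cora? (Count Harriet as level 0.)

Chain from Cora up to Harriet: Cora → Dana → Gunnar → Beck → Marisol → Ulf → Ewan → Harriet. That is 7 steps up, so Cora is 7 levels below Harriet.

7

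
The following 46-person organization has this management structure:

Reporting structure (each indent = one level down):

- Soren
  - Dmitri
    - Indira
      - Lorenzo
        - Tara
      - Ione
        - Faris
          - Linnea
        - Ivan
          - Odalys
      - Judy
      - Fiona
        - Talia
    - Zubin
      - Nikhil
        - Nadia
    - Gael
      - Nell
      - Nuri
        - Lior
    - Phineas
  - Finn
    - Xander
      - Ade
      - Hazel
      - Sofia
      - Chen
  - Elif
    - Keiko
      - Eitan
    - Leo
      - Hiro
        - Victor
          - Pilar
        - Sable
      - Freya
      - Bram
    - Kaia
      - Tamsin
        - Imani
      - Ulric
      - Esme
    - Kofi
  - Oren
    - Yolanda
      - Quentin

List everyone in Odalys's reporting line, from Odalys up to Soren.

Odalys reports to Ivan. Ivan reports to Ione. Ione reports to Indira. Indira reports to Dmitri. Dmitri reports to Soren. Soren is at the top.

Odalys -> Ivan -> Ione -> Indira -> Dmitri -> Soren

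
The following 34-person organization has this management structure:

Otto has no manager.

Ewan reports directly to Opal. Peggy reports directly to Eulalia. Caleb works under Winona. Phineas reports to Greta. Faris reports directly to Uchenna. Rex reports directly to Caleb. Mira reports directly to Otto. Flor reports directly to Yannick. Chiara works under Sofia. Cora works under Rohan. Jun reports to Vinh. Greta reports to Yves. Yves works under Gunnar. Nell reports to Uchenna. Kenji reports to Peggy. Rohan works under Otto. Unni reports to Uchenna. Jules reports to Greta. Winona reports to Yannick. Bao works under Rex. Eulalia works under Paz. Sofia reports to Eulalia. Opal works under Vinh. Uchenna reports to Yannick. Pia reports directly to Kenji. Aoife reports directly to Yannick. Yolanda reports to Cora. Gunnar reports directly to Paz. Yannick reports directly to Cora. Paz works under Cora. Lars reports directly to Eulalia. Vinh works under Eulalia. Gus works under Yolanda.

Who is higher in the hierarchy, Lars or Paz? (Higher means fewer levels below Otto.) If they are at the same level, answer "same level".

Lars is 5 levels below Otto; Paz is 3. Paz is higher.

Paz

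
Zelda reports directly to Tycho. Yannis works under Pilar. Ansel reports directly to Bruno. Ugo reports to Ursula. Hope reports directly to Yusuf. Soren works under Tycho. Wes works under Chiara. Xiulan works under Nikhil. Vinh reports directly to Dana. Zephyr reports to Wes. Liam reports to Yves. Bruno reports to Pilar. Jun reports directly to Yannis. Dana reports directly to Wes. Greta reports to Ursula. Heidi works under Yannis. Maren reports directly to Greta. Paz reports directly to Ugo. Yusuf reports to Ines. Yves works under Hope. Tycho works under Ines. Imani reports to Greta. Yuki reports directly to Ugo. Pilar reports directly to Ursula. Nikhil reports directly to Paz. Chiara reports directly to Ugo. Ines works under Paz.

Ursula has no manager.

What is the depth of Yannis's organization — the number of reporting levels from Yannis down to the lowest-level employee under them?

1

The longest chain under Yannis runs Yannis → Heidi, which is 1 level below Yannis.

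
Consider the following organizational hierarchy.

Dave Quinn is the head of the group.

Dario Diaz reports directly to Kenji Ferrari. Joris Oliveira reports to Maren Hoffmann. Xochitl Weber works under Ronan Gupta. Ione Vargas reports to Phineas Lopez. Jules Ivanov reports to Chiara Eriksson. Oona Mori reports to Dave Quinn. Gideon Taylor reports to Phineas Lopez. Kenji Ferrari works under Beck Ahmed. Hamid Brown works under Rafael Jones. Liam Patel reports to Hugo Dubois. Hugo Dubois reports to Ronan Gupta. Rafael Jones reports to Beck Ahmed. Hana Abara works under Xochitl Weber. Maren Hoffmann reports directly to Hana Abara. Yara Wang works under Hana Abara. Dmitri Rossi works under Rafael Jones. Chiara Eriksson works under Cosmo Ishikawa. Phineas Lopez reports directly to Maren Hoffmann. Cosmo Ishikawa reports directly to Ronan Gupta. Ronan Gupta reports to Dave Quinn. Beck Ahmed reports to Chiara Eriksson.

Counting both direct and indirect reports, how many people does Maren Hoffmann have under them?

Maren Hoffmann directly manages Phineas Lopez, Joris Oliveira. Under Phineas Lopez: Ione Vargas, Gideon Taylor (2). Joris Oliveira has no reports. So Maren Hoffmann's organization is 2 direct reports plus everyone under them: 3 + 1 = 4.

4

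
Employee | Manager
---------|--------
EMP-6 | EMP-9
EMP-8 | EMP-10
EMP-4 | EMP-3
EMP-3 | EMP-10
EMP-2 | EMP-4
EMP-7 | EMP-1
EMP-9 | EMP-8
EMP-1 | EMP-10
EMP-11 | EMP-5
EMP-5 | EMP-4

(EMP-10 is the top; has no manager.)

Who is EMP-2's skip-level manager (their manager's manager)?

EMP-3

EMP-2 reports to EMP-4, and EMP-4 reports to EMP-3. So EMP-2's skip-level manager is EMP-3.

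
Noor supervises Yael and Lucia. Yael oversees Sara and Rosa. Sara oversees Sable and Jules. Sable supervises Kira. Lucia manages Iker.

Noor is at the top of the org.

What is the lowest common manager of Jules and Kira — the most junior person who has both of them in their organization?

Sara

Jules's chain of managers is Sara, Yael, Noor. Kira's chain of managers is Sable, Sara, Yael, Noor. The first manager that appears in both chains is Sara.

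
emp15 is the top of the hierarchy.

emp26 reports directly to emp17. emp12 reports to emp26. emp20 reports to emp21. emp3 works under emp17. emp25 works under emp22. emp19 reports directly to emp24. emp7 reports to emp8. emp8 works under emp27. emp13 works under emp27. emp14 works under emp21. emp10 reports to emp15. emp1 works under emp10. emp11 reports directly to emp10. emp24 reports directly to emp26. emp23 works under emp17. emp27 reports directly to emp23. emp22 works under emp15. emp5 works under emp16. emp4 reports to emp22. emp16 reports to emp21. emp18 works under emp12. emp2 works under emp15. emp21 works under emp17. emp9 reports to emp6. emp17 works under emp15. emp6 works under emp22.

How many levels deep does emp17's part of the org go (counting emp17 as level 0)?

The longest chain under emp17 runs emp17 → emp23 → emp27 → emp8 → emp7, which is 4 levels below emp17.

4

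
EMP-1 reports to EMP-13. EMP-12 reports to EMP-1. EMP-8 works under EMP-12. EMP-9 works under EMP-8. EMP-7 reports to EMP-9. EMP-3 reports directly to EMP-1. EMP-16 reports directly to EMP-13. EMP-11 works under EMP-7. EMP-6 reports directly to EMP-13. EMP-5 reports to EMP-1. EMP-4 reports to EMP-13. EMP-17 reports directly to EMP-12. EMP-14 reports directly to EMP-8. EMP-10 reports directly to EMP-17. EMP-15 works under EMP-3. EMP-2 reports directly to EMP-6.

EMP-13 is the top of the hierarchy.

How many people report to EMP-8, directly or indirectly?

EMP-8 directly manages EMP-9, EMP-14. Under EMP-9: EMP-7, EMP-11 (2). EMP-14 has no reports. So EMP-8's organization is 2 direct reports plus everyone under them: 3 + 1 = 4.

4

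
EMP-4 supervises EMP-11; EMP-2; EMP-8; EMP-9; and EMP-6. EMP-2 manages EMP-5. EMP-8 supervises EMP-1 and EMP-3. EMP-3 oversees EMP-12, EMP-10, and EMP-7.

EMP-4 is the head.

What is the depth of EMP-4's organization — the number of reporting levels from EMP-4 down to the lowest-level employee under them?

3

The longest chain under EMP-4 runs EMP-4 → EMP-8 → EMP-3 → EMP-7, which is 3 levels below EMP-4.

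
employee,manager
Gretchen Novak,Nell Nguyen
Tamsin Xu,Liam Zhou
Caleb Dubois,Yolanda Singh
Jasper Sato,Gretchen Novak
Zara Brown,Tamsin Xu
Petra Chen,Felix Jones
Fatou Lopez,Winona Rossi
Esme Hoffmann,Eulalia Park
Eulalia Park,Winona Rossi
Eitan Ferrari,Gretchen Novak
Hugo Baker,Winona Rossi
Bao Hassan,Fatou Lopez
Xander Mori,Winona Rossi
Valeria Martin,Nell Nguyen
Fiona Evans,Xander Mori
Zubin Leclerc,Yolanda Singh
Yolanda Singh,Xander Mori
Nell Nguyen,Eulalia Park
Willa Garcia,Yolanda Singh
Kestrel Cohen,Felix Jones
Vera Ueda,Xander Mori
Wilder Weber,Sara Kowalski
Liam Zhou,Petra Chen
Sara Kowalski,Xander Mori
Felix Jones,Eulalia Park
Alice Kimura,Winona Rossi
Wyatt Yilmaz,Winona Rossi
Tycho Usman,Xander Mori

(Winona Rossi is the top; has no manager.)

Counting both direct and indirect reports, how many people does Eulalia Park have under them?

12

Eulalia Park directly manages Esme Hoffmann, Felix Jones, Nell Nguyen. Esme Hoffmann has no reports. Under Felix Jones: Kestrel Cohen, Petra Chen, Liam Zhou, Tamsin Xu, Zara Brown (5). Under Nell Nguyen: Valeria Martin, Gretchen Novak, Jasper Sato, Eitan Ferrari (4). So Eulalia Park's organization is 3 direct reports plus everyone under them: 1 + 6 + 5 = 12.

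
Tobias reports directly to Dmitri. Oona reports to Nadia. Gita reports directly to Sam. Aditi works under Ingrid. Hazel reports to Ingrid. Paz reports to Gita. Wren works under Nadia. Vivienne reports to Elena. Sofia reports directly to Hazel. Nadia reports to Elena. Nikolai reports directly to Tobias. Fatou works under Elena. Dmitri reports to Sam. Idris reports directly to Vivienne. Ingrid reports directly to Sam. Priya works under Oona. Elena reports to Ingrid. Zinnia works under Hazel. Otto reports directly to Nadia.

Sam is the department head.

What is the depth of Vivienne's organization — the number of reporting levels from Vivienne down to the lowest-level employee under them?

1

The longest chain under Vivienne runs Vivienne → Idris, which is 1 level below Vivienne.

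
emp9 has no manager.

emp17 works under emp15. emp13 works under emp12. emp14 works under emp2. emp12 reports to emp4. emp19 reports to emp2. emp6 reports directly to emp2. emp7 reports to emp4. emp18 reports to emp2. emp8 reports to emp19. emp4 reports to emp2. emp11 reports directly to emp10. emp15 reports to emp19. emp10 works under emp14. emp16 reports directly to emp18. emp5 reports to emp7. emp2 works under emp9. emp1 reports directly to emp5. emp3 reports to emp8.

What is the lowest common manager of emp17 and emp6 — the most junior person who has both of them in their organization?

emp17's chain of managers is emp15, emp19, emp2, emp9. emp6's chain of managers is emp2, emp9. The first manager that appears in both chains is emp2.

emp2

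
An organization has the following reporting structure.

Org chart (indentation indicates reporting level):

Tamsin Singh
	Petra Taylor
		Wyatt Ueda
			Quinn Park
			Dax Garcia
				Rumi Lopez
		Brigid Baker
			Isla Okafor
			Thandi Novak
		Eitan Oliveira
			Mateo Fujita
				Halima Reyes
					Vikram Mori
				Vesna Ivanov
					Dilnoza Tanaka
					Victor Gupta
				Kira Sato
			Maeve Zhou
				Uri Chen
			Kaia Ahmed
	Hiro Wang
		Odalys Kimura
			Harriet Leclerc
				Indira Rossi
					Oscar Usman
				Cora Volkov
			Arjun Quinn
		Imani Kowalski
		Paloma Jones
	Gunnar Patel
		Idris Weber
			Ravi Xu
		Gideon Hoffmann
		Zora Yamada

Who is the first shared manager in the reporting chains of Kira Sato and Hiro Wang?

Kira Sato's chain of managers is Mateo Fujita, Eitan Oliveira, Petra Taylor, Tamsin Singh. Hiro Wang's chain of managers is Tamsin Singh. The first manager that appears in both chains is Tamsin Singh.

Tamsin Singh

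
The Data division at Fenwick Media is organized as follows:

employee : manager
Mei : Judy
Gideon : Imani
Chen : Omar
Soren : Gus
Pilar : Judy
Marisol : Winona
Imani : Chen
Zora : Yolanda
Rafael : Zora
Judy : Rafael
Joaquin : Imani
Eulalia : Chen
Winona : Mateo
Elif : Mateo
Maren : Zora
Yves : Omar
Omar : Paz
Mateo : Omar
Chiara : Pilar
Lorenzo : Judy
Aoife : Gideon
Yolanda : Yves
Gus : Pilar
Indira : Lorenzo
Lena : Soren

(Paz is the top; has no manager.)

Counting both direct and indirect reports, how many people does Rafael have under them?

Rafael directly manages Judy. Under Judy: Mei, Pilar, Chiara, Gus, Soren, Lena, Lorenzo, Indira (8). That's 9 in total.

9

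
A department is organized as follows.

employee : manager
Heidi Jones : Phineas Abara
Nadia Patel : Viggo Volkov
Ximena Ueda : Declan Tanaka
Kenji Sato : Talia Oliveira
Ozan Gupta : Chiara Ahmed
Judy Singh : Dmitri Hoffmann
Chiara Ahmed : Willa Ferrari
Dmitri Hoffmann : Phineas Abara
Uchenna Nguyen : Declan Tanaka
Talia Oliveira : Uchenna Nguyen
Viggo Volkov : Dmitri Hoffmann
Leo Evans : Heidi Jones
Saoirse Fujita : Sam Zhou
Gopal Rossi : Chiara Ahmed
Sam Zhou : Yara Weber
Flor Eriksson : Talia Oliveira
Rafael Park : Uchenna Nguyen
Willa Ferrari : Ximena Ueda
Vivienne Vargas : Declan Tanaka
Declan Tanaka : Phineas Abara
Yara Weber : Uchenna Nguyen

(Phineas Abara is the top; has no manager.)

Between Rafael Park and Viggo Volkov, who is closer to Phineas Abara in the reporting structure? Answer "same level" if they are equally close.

Viggo Volkov

Rafael Park is 3 levels below Phineas Abara; Viggo Volkov is 2. Viggo Volkov is higher.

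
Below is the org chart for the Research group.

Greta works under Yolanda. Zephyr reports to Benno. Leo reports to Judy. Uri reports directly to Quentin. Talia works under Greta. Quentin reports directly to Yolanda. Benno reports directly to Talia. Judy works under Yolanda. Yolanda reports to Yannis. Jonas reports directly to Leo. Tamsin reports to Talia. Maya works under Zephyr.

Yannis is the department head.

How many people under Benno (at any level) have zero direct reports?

The only person in Benno's organization with no one reporting to them is Maya. That is 1.

1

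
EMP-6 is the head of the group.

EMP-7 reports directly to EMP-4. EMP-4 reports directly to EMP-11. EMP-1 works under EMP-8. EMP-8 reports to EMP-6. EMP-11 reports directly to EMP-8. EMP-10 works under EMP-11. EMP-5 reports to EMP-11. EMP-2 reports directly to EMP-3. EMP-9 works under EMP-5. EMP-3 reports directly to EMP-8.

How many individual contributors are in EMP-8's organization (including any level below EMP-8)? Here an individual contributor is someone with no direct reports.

5

The people in EMP-8's organization with no one reporting to them are EMP-1, EMP-2, EMP-7, EMP-9, EMP-10. That is 5.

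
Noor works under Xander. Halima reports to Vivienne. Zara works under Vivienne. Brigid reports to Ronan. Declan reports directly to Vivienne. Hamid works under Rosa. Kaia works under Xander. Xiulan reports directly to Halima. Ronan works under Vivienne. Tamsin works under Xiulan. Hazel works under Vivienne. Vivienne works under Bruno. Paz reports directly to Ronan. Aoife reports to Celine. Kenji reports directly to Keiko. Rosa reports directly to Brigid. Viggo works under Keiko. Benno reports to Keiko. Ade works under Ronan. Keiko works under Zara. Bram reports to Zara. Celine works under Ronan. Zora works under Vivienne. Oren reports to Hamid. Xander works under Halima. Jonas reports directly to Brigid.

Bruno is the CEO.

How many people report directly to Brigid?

2

Brigid directly manages Rosa, Jonas. That is 2 direct reports.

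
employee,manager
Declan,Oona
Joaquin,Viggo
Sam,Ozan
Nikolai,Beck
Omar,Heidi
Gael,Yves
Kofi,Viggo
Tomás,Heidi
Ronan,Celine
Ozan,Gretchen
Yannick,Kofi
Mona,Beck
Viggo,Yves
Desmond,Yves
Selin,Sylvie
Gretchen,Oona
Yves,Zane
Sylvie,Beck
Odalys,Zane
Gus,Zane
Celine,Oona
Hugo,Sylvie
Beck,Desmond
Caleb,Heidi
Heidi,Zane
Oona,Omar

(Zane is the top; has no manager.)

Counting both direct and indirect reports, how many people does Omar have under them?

7

Omar directly manages Oona. Under Oona: Celine, Ronan, Declan, Gretchen, Ozan, Sam (6). That's 7 in total.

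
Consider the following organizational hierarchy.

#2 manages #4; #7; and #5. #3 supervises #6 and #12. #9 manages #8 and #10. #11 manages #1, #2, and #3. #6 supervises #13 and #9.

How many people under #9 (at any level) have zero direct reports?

2

The people in #9's organization with no one reporting to them are #8, #10. That is 2.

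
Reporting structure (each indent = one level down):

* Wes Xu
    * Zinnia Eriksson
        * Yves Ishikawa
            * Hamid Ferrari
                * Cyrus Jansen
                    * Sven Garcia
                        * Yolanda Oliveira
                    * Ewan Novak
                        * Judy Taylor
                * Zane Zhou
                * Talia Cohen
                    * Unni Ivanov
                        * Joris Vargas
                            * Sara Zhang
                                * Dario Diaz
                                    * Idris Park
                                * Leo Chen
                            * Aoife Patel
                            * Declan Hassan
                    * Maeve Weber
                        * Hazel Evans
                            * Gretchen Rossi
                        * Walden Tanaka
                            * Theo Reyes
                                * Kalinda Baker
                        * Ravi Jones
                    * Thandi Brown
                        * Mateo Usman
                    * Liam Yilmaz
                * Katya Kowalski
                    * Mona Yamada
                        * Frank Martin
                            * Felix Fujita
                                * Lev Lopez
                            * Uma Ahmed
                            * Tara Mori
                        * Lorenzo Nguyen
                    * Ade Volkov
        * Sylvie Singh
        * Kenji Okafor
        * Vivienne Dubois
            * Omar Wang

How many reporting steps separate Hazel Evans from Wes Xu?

Chain from Hazel Evans up to Wes Xu: Hazel Evans → Maeve Weber → Talia Cohen → Hamid Ferrari → Yves Ishikawa → Zinnia Eriksson → Wes Xu. That is 6 steps up, so Hazel Evans is 6 levels below Wes Xu.

6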